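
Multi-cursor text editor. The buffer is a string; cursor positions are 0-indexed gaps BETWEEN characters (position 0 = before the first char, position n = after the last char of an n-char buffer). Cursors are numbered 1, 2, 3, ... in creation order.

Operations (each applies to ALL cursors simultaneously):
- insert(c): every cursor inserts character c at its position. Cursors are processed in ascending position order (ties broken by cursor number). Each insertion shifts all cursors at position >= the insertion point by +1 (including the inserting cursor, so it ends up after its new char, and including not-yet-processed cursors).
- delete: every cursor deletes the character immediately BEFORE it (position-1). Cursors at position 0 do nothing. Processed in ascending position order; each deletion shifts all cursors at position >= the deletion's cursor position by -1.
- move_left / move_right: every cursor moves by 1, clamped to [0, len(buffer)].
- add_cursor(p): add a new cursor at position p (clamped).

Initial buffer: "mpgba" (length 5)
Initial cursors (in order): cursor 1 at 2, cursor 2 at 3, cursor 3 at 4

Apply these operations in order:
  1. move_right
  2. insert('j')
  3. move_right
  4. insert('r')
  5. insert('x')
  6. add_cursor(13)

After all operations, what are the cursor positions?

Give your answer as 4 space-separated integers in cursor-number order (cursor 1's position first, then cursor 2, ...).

Answer: 7 11 14 13

Derivation:
After op 1 (move_right): buffer="mpgba" (len 5), cursors c1@3 c2@4 c3@5, authorship .....
After op 2 (insert('j')): buffer="mpgjbjaj" (len 8), cursors c1@4 c2@6 c3@8, authorship ...1.2.3
After op 3 (move_right): buffer="mpgjbjaj" (len 8), cursors c1@5 c2@7 c3@8, authorship ...1.2.3
After op 4 (insert('r')): buffer="mpgjbrjarjr" (len 11), cursors c1@6 c2@9 c3@11, authorship ...1.12.233
After op 5 (insert('x')): buffer="mpgjbrxjarxjrx" (len 14), cursors c1@7 c2@11 c3@14, authorship ...1.112.22333
After op 6 (add_cursor(13)): buffer="mpgjbrxjarxjrx" (len 14), cursors c1@7 c2@11 c4@13 c3@14, authorship ...1.112.22333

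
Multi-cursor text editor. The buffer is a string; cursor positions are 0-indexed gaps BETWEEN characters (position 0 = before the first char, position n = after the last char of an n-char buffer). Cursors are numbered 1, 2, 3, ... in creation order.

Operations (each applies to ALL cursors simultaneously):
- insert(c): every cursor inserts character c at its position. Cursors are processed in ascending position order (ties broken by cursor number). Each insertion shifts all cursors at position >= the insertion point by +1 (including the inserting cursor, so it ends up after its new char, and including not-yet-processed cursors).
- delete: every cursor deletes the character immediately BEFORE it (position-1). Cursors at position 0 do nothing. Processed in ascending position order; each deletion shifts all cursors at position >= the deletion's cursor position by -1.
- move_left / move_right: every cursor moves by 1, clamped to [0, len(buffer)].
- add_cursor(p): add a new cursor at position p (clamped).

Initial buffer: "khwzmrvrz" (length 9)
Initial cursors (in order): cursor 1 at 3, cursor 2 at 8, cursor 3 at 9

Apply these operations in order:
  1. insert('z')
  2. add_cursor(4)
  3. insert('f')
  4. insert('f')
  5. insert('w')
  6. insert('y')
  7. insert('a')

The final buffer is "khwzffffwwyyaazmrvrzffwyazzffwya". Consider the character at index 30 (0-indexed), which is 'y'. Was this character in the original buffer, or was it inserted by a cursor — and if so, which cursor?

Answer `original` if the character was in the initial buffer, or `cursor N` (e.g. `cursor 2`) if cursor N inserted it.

Answer: cursor 3

Derivation:
After op 1 (insert('z')): buffer="khwzzmrvrzzz" (len 12), cursors c1@4 c2@10 c3@12, authorship ...1.....2.3
After op 2 (add_cursor(4)): buffer="khwzzmrvrzzz" (len 12), cursors c1@4 c4@4 c2@10 c3@12, authorship ...1.....2.3
After op 3 (insert('f')): buffer="khwzffzmrvrzfzzf" (len 16), cursors c1@6 c4@6 c2@13 c3@16, authorship ...114.....22.33
After op 4 (insert('f')): buffer="khwzffffzmrvrzffzzff" (len 20), cursors c1@8 c4@8 c2@16 c3@20, authorship ...11414.....222.333
After op 5 (insert('w')): buffer="khwzffffwwzmrvrzffwzzffw" (len 24), cursors c1@10 c4@10 c2@19 c3@24, authorship ...1141414.....2222.3333
After op 6 (insert('y')): buffer="khwzffffwwyyzmrvrzffwyzzffwy" (len 28), cursors c1@12 c4@12 c2@22 c3@28, authorship ...114141414.....22222.33333
After op 7 (insert('a')): buffer="khwzffffwwyyaazmrvrzffwyazzffwya" (len 32), cursors c1@14 c4@14 c2@25 c3@32, authorship ...11414141414.....222222.333333
Authorship (.=original, N=cursor N): . . . 1 1 4 1 4 1 4 1 4 1 4 . . . . . 2 2 2 2 2 2 . 3 3 3 3 3 3
Index 30: author = 3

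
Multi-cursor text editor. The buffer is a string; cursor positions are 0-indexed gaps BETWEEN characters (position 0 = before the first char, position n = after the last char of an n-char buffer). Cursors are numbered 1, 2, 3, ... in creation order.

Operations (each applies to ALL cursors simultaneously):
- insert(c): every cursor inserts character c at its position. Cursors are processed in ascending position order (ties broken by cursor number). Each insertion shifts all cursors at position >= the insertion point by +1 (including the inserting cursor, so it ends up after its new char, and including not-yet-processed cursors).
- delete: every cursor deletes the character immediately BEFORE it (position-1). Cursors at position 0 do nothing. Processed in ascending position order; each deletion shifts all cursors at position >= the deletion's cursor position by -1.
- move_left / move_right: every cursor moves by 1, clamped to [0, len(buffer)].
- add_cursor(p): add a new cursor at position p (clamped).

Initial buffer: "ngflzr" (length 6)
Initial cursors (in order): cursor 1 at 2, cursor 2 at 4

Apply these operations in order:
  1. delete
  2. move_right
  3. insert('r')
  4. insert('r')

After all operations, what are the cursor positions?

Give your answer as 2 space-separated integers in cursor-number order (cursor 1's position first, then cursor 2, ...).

After op 1 (delete): buffer="nfzr" (len 4), cursors c1@1 c2@2, authorship ....
After op 2 (move_right): buffer="nfzr" (len 4), cursors c1@2 c2@3, authorship ....
After op 3 (insert('r')): buffer="nfrzrr" (len 6), cursors c1@3 c2@5, authorship ..1.2.
After op 4 (insert('r')): buffer="nfrrzrrr" (len 8), cursors c1@4 c2@7, authorship ..11.22.

Answer: 4 7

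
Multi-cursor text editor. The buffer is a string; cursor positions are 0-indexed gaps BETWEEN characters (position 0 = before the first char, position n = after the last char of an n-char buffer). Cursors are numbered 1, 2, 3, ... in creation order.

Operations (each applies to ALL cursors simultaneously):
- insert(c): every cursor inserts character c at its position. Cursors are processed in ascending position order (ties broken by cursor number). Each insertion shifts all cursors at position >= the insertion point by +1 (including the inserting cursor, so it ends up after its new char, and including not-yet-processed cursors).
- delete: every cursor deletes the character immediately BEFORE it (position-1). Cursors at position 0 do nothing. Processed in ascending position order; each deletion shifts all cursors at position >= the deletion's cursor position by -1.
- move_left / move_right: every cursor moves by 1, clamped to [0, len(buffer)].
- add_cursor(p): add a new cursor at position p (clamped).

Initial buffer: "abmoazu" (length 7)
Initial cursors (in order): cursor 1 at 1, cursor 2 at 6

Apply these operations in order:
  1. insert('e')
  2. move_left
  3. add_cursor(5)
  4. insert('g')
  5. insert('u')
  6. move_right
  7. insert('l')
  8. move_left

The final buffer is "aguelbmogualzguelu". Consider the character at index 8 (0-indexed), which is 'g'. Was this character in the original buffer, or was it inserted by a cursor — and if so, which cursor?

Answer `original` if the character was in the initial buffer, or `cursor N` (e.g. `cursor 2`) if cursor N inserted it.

Answer: cursor 3

Derivation:
After op 1 (insert('e')): buffer="aebmoazeu" (len 9), cursors c1@2 c2@8, authorship .1.....2.
After op 2 (move_left): buffer="aebmoazeu" (len 9), cursors c1@1 c2@7, authorship .1.....2.
After op 3 (add_cursor(5)): buffer="aebmoazeu" (len 9), cursors c1@1 c3@5 c2@7, authorship .1.....2.
After op 4 (insert('g')): buffer="agebmogazgeu" (len 12), cursors c1@2 c3@7 c2@10, authorship .11...3..22.
After op 5 (insert('u')): buffer="aguebmoguazgueu" (len 15), cursors c1@3 c3@9 c2@13, authorship .111...33..222.
After op 6 (move_right): buffer="aguebmoguazgueu" (len 15), cursors c1@4 c3@10 c2@14, authorship .111...33..222.
After op 7 (insert('l')): buffer="aguelbmogualzguelu" (len 18), cursors c1@5 c3@12 c2@17, authorship .1111...33.3.2222.
After op 8 (move_left): buffer="aguelbmogualzguelu" (len 18), cursors c1@4 c3@11 c2@16, authorship .1111...33.3.2222.
Authorship (.=original, N=cursor N): . 1 1 1 1 . . . 3 3 . 3 . 2 2 2 2 .
Index 8: author = 3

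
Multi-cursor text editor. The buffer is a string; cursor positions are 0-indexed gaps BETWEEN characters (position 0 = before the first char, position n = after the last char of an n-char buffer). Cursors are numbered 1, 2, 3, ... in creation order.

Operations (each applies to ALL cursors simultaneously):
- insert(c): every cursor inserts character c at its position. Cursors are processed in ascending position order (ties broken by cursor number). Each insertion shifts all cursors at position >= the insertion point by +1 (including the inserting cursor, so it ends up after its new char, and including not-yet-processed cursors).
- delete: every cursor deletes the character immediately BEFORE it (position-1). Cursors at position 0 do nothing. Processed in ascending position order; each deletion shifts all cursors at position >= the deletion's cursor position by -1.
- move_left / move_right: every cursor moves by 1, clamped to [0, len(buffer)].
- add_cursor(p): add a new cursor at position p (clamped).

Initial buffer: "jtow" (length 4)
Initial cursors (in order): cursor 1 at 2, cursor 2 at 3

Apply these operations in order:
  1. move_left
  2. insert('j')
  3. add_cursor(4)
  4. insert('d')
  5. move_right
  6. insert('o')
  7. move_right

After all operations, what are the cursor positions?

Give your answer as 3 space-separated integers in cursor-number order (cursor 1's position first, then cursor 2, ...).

After op 1 (move_left): buffer="jtow" (len 4), cursors c1@1 c2@2, authorship ....
After op 2 (insert('j')): buffer="jjtjow" (len 6), cursors c1@2 c2@4, authorship .1.2..
After op 3 (add_cursor(4)): buffer="jjtjow" (len 6), cursors c1@2 c2@4 c3@4, authorship .1.2..
After op 4 (insert('d')): buffer="jjdtjddow" (len 9), cursors c1@3 c2@7 c3@7, authorship .11.223..
After op 5 (move_right): buffer="jjdtjddow" (len 9), cursors c1@4 c2@8 c3@8, authorship .11.223..
After op 6 (insert('o')): buffer="jjdtojddooow" (len 12), cursors c1@5 c2@11 c3@11, authorship .11.1223.23.
After op 7 (move_right): buffer="jjdtojddooow" (len 12), cursors c1@6 c2@12 c3@12, authorship .11.1223.23.

Answer: 6 12 12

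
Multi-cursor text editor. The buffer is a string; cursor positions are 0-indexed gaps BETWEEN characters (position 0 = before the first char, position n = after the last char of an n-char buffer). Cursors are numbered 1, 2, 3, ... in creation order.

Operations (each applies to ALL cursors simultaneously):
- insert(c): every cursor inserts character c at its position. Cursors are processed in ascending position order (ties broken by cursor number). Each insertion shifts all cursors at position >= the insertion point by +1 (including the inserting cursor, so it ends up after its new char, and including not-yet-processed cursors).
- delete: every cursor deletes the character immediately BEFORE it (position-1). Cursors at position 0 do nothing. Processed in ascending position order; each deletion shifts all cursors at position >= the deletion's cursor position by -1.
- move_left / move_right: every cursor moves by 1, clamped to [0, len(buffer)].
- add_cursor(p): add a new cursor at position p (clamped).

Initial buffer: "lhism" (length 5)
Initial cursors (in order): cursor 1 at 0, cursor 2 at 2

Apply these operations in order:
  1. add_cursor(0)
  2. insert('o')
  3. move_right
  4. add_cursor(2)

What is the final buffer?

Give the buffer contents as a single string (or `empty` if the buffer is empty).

After op 1 (add_cursor(0)): buffer="lhism" (len 5), cursors c1@0 c3@0 c2@2, authorship .....
After op 2 (insert('o')): buffer="oolhoism" (len 8), cursors c1@2 c3@2 c2@5, authorship 13..2...
After op 3 (move_right): buffer="oolhoism" (len 8), cursors c1@3 c3@3 c2@6, authorship 13..2...
After op 4 (add_cursor(2)): buffer="oolhoism" (len 8), cursors c4@2 c1@3 c3@3 c2@6, authorship 13..2...

Answer: oolhoism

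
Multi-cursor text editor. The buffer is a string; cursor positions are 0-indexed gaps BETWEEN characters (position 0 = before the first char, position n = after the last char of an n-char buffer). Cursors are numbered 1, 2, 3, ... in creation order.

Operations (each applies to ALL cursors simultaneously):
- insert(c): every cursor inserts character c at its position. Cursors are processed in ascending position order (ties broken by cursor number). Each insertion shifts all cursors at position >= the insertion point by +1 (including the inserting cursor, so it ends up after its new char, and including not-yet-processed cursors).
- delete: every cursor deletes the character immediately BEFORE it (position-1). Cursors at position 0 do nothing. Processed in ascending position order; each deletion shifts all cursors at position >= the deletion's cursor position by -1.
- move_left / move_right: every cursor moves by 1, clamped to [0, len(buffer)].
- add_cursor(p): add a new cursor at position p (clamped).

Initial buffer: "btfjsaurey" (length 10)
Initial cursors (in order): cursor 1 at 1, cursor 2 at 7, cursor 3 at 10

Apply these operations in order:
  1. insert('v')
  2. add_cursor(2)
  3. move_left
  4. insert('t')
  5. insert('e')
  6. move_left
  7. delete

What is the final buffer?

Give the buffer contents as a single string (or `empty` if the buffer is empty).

Answer: btevtfjsauevreyev

Derivation:
After op 1 (insert('v')): buffer="bvtfjsauvreyv" (len 13), cursors c1@2 c2@9 c3@13, authorship .1......2...3
After op 2 (add_cursor(2)): buffer="bvtfjsauvreyv" (len 13), cursors c1@2 c4@2 c2@9 c3@13, authorship .1......2...3
After op 3 (move_left): buffer="bvtfjsauvreyv" (len 13), cursors c1@1 c4@1 c2@8 c3@12, authorship .1......2...3
After op 4 (insert('t')): buffer="bttvtfjsautvreytv" (len 17), cursors c1@3 c4@3 c2@11 c3@16, authorship .141......22...33
After op 5 (insert('e')): buffer="btteevtfjsautevreytev" (len 21), cursors c1@5 c4@5 c2@14 c3@20, authorship .14141......222...333
After op 6 (move_left): buffer="btteevtfjsautevreytev" (len 21), cursors c1@4 c4@4 c2@13 c3@19, authorship .14141......222...333
After op 7 (delete): buffer="btevtfjsauevreyev" (len 17), cursors c1@2 c4@2 c2@10 c3@15, authorship .141......22...33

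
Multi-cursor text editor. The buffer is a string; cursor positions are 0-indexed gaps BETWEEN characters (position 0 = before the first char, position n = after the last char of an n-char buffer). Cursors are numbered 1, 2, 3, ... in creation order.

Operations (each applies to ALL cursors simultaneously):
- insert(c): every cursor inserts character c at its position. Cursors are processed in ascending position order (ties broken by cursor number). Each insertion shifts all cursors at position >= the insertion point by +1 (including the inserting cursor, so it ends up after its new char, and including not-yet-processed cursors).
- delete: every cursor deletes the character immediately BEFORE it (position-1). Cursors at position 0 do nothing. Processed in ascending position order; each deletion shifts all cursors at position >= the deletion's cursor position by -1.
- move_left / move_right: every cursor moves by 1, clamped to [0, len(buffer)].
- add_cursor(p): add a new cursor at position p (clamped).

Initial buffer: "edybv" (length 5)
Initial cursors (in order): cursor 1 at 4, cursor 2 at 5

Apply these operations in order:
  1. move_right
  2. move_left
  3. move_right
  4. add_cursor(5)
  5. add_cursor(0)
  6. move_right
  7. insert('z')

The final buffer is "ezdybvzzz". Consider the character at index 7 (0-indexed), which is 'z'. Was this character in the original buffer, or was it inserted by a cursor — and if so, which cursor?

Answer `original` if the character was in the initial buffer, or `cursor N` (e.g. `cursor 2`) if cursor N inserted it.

Answer: cursor 2

Derivation:
After op 1 (move_right): buffer="edybv" (len 5), cursors c1@5 c2@5, authorship .....
After op 2 (move_left): buffer="edybv" (len 5), cursors c1@4 c2@4, authorship .....
After op 3 (move_right): buffer="edybv" (len 5), cursors c1@5 c2@5, authorship .....
After op 4 (add_cursor(5)): buffer="edybv" (len 5), cursors c1@5 c2@5 c3@5, authorship .....
After op 5 (add_cursor(0)): buffer="edybv" (len 5), cursors c4@0 c1@5 c2@5 c3@5, authorship .....
After op 6 (move_right): buffer="edybv" (len 5), cursors c4@1 c1@5 c2@5 c3@5, authorship .....
After op 7 (insert('z')): buffer="ezdybvzzz" (len 9), cursors c4@2 c1@9 c2@9 c3@9, authorship .4....123
Authorship (.=original, N=cursor N): . 4 . . . . 1 2 3
Index 7: author = 2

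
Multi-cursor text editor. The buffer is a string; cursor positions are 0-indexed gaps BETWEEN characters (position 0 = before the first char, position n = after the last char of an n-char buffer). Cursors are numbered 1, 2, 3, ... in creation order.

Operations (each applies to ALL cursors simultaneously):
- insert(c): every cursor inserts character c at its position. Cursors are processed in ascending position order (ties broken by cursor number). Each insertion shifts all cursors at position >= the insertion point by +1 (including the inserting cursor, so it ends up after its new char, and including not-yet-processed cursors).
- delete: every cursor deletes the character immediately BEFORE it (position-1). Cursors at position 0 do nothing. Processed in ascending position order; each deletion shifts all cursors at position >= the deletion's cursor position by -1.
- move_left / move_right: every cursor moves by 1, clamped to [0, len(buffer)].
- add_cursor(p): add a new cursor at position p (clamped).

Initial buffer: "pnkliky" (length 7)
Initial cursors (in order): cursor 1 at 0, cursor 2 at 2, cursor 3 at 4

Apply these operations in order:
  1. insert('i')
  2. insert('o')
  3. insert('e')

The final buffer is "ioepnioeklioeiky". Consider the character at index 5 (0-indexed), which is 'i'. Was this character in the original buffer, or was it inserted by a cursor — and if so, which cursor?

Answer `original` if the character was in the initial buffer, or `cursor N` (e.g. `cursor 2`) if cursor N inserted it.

After op 1 (insert('i')): buffer="ipnikliiky" (len 10), cursors c1@1 c2@4 c3@7, authorship 1..2..3...
After op 2 (insert('o')): buffer="iopnioklioiky" (len 13), cursors c1@2 c2@6 c3@10, authorship 11..22..33...
After op 3 (insert('e')): buffer="ioepnioeklioeiky" (len 16), cursors c1@3 c2@8 c3@13, authorship 111..222..333...
Authorship (.=original, N=cursor N): 1 1 1 . . 2 2 2 . . 3 3 3 . . .
Index 5: author = 2

Answer: cursor 2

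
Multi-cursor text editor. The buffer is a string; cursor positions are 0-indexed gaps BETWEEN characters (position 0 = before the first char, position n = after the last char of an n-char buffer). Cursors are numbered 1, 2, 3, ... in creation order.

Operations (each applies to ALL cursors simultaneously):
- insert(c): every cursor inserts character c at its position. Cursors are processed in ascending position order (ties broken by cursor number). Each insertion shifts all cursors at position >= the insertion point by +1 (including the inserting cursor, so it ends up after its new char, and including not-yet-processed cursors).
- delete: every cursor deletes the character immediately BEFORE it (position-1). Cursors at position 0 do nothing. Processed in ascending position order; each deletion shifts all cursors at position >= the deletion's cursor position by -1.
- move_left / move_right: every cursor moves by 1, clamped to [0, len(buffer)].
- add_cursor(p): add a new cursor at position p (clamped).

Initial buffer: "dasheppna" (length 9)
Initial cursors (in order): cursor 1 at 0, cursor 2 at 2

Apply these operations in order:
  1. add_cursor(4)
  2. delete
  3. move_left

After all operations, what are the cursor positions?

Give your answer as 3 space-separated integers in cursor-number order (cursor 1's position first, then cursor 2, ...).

After op 1 (add_cursor(4)): buffer="dasheppna" (len 9), cursors c1@0 c2@2 c3@4, authorship .........
After op 2 (delete): buffer="dseppna" (len 7), cursors c1@0 c2@1 c3@2, authorship .......
After op 3 (move_left): buffer="dseppna" (len 7), cursors c1@0 c2@0 c3@1, authorship .......

Answer: 0 0 1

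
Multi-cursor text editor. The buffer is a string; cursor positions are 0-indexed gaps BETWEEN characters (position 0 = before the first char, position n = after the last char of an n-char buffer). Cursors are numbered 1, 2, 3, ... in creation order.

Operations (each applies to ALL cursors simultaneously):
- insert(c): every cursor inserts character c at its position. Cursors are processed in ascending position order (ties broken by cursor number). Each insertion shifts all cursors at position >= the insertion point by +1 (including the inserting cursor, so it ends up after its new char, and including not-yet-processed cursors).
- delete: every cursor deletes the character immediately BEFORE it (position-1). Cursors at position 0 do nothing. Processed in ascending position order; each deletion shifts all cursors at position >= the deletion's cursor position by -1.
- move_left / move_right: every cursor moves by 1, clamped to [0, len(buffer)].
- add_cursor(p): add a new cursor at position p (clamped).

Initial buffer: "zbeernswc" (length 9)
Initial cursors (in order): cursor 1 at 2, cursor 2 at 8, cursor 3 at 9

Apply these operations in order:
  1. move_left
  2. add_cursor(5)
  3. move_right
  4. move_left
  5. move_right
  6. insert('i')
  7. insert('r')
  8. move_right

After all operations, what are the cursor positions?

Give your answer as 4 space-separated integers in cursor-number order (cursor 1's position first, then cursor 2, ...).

After op 1 (move_left): buffer="zbeernswc" (len 9), cursors c1@1 c2@7 c3@8, authorship .........
After op 2 (add_cursor(5)): buffer="zbeernswc" (len 9), cursors c1@1 c4@5 c2@7 c3@8, authorship .........
After op 3 (move_right): buffer="zbeernswc" (len 9), cursors c1@2 c4@6 c2@8 c3@9, authorship .........
After op 4 (move_left): buffer="zbeernswc" (len 9), cursors c1@1 c4@5 c2@7 c3@8, authorship .........
After op 5 (move_right): buffer="zbeernswc" (len 9), cursors c1@2 c4@6 c2@8 c3@9, authorship .........
After op 6 (insert('i')): buffer="zbieerniswici" (len 13), cursors c1@3 c4@8 c2@11 c3@13, authorship ..1....4..2.3
After op 7 (insert('r')): buffer="zbireernirswircir" (len 17), cursors c1@4 c4@10 c2@14 c3@17, authorship ..11....44..22.33
After op 8 (move_right): buffer="zbireernirswircir" (len 17), cursors c1@5 c4@11 c2@15 c3@17, authorship ..11....44..22.33

Answer: 5 15 17 11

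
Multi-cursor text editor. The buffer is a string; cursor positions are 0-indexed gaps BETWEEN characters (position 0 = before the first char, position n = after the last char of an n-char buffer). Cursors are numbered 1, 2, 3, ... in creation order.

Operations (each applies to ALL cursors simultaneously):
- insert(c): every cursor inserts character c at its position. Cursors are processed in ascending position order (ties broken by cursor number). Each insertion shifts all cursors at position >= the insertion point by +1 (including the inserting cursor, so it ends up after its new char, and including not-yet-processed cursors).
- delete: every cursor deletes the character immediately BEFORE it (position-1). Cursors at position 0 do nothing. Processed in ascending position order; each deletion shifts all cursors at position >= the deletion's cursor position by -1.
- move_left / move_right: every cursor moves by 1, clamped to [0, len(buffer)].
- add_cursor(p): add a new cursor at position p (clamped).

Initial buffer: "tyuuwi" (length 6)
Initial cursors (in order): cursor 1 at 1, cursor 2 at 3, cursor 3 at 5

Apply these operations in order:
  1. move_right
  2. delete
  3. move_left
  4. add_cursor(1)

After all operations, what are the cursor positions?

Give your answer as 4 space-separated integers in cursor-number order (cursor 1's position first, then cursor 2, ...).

After op 1 (move_right): buffer="tyuuwi" (len 6), cursors c1@2 c2@4 c3@6, authorship ......
After op 2 (delete): buffer="tuw" (len 3), cursors c1@1 c2@2 c3@3, authorship ...
After op 3 (move_left): buffer="tuw" (len 3), cursors c1@0 c2@1 c3@2, authorship ...
After op 4 (add_cursor(1)): buffer="tuw" (len 3), cursors c1@0 c2@1 c4@1 c3@2, authorship ...

Answer: 0 1 2 1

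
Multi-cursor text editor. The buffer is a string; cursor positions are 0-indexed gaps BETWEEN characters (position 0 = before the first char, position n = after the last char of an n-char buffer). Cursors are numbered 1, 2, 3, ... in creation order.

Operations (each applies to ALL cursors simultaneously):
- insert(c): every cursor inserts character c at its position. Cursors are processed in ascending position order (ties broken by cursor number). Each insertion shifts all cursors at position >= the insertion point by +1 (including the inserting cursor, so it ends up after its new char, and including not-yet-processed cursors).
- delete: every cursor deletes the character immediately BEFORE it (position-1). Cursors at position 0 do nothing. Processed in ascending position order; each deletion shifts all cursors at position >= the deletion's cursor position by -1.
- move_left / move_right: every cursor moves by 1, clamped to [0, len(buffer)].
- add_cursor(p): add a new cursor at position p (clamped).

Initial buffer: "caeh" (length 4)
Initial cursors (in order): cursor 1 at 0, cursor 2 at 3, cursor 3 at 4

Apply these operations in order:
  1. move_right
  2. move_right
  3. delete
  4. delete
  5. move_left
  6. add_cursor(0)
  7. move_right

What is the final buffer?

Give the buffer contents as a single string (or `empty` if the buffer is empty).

Answer: empty

Derivation:
After op 1 (move_right): buffer="caeh" (len 4), cursors c1@1 c2@4 c3@4, authorship ....
After op 2 (move_right): buffer="caeh" (len 4), cursors c1@2 c2@4 c3@4, authorship ....
After op 3 (delete): buffer="c" (len 1), cursors c1@1 c2@1 c3@1, authorship .
After op 4 (delete): buffer="" (len 0), cursors c1@0 c2@0 c3@0, authorship 
After op 5 (move_left): buffer="" (len 0), cursors c1@0 c2@0 c3@0, authorship 
After op 6 (add_cursor(0)): buffer="" (len 0), cursors c1@0 c2@0 c3@0 c4@0, authorship 
After op 7 (move_right): buffer="" (len 0), cursors c1@0 c2@0 c3@0 c4@0, authorship 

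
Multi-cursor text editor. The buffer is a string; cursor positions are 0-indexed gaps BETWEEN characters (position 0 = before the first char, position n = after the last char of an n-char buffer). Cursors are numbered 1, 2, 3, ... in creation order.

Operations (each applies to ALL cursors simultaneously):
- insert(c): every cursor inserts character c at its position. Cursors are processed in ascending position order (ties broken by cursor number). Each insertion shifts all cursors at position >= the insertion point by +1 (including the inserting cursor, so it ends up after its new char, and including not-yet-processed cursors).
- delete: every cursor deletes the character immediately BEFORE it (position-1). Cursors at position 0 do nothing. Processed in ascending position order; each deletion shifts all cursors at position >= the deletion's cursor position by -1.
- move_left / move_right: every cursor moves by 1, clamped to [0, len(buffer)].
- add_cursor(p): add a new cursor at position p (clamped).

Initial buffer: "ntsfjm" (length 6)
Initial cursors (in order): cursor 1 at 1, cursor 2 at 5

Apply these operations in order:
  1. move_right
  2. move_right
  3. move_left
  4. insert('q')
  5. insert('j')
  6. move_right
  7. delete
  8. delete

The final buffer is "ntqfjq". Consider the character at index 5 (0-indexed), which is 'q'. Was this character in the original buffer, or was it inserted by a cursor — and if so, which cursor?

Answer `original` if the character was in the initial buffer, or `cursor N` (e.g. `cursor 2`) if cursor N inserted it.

Answer: cursor 2

Derivation:
After op 1 (move_right): buffer="ntsfjm" (len 6), cursors c1@2 c2@6, authorship ......
After op 2 (move_right): buffer="ntsfjm" (len 6), cursors c1@3 c2@6, authorship ......
After op 3 (move_left): buffer="ntsfjm" (len 6), cursors c1@2 c2@5, authorship ......
After op 4 (insert('q')): buffer="ntqsfjqm" (len 8), cursors c1@3 c2@7, authorship ..1...2.
After op 5 (insert('j')): buffer="ntqjsfjqjm" (len 10), cursors c1@4 c2@9, authorship ..11...22.
After op 6 (move_right): buffer="ntqjsfjqjm" (len 10), cursors c1@5 c2@10, authorship ..11...22.
After op 7 (delete): buffer="ntqjfjqj" (len 8), cursors c1@4 c2@8, authorship ..11..22
After op 8 (delete): buffer="ntqfjq" (len 6), cursors c1@3 c2@6, authorship ..1..2
Authorship (.=original, N=cursor N): . . 1 . . 2
Index 5: author = 2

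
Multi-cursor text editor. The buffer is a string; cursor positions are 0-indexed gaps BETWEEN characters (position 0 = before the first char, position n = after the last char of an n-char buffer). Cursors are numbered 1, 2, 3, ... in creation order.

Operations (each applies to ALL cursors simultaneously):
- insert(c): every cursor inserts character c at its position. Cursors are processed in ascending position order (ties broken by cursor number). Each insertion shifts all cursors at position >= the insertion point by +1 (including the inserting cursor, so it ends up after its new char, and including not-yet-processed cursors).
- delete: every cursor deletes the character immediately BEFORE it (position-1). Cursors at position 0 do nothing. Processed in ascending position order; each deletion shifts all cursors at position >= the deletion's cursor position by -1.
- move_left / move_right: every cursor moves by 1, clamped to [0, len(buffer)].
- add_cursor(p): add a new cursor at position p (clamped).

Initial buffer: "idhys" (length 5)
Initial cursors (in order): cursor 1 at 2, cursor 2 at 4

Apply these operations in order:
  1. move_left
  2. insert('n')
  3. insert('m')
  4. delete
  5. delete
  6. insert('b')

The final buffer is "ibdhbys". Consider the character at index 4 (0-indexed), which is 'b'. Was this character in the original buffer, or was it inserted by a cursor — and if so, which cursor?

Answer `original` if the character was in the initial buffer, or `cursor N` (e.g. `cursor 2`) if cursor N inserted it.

Answer: cursor 2

Derivation:
After op 1 (move_left): buffer="idhys" (len 5), cursors c1@1 c2@3, authorship .....
After op 2 (insert('n')): buffer="indhnys" (len 7), cursors c1@2 c2@5, authorship .1..2..
After op 3 (insert('m')): buffer="inmdhnmys" (len 9), cursors c1@3 c2@7, authorship .11..22..
After op 4 (delete): buffer="indhnys" (len 7), cursors c1@2 c2@5, authorship .1..2..
After op 5 (delete): buffer="idhys" (len 5), cursors c1@1 c2@3, authorship .....
After op 6 (insert('b')): buffer="ibdhbys" (len 7), cursors c1@2 c2@5, authorship .1..2..
Authorship (.=original, N=cursor N): . 1 . . 2 . .
Index 4: author = 2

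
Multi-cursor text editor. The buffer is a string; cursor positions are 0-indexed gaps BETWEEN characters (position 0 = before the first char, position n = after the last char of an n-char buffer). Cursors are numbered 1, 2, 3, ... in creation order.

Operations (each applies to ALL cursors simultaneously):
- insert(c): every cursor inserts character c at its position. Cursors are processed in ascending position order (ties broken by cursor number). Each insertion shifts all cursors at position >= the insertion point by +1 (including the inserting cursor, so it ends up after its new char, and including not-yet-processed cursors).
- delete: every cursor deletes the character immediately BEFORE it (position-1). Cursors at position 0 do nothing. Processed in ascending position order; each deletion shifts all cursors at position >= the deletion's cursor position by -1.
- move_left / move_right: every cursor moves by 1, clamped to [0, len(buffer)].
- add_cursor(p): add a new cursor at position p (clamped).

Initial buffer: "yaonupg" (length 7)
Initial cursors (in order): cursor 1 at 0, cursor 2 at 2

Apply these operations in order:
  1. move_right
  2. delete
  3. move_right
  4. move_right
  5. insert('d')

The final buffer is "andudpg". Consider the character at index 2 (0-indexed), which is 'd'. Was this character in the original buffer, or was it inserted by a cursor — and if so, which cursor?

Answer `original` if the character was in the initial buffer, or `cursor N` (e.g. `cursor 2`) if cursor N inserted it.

Answer: cursor 1

Derivation:
After op 1 (move_right): buffer="yaonupg" (len 7), cursors c1@1 c2@3, authorship .......
After op 2 (delete): buffer="anupg" (len 5), cursors c1@0 c2@1, authorship .....
After op 3 (move_right): buffer="anupg" (len 5), cursors c1@1 c2@2, authorship .....
After op 4 (move_right): buffer="anupg" (len 5), cursors c1@2 c2@3, authorship .....
After op 5 (insert('d')): buffer="andudpg" (len 7), cursors c1@3 c2@5, authorship ..1.2..
Authorship (.=original, N=cursor N): . . 1 . 2 . .
Index 2: author = 1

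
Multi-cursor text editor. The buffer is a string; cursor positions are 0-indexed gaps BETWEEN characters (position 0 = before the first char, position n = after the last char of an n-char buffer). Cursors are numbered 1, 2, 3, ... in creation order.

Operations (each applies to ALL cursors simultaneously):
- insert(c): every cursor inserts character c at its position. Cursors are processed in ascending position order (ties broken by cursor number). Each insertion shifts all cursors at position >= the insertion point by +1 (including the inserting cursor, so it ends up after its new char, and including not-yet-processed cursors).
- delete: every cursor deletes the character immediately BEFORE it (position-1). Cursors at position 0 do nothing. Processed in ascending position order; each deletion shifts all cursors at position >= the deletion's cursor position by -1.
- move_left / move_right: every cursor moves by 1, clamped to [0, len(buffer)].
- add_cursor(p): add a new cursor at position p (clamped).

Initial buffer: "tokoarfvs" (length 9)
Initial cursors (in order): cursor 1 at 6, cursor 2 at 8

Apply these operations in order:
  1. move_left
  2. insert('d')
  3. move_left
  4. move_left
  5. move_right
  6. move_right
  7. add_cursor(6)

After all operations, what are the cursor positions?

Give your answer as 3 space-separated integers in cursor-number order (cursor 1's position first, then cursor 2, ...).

After op 1 (move_left): buffer="tokoarfvs" (len 9), cursors c1@5 c2@7, authorship .........
After op 2 (insert('d')): buffer="tokoadrfdvs" (len 11), cursors c1@6 c2@9, authorship .....1..2..
After op 3 (move_left): buffer="tokoadrfdvs" (len 11), cursors c1@5 c2@8, authorship .....1..2..
After op 4 (move_left): buffer="tokoadrfdvs" (len 11), cursors c1@4 c2@7, authorship .....1..2..
After op 5 (move_right): buffer="tokoadrfdvs" (len 11), cursors c1@5 c2@8, authorship .....1..2..
After op 6 (move_right): buffer="tokoadrfdvs" (len 11), cursors c1@6 c2@9, authorship .....1..2..
After op 7 (add_cursor(6)): buffer="tokoadrfdvs" (len 11), cursors c1@6 c3@6 c2@9, authorship .....1..2..

Answer: 6 9 6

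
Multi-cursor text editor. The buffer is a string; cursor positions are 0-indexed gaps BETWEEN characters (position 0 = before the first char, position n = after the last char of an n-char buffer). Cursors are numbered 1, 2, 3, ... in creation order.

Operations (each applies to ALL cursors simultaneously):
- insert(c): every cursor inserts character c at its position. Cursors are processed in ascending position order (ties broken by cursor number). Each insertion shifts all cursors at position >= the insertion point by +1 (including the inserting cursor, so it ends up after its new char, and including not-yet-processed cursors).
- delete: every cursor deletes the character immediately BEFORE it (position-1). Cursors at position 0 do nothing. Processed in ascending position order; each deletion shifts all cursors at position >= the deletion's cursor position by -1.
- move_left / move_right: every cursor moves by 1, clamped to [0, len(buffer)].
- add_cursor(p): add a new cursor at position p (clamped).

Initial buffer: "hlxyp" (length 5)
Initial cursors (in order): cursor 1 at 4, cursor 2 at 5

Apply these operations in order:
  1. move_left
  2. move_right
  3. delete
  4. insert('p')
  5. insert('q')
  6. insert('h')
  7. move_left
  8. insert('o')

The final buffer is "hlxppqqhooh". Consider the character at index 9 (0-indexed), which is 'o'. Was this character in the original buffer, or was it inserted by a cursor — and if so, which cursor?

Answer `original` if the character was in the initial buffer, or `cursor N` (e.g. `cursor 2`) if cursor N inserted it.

After op 1 (move_left): buffer="hlxyp" (len 5), cursors c1@3 c2@4, authorship .....
After op 2 (move_right): buffer="hlxyp" (len 5), cursors c1@4 c2@5, authorship .....
After op 3 (delete): buffer="hlx" (len 3), cursors c1@3 c2@3, authorship ...
After op 4 (insert('p')): buffer="hlxpp" (len 5), cursors c1@5 c2@5, authorship ...12
After op 5 (insert('q')): buffer="hlxppqq" (len 7), cursors c1@7 c2@7, authorship ...1212
After op 6 (insert('h')): buffer="hlxppqqhh" (len 9), cursors c1@9 c2@9, authorship ...121212
After op 7 (move_left): buffer="hlxppqqhh" (len 9), cursors c1@8 c2@8, authorship ...121212
After op 8 (insert('o')): buffer="hlxppqqhooh" (len 11), cursors c1@10 c2@10, authorship ...12121122
Authorship (.=original, N=cursor N): . . . 1 2 1 2 1 1 2 2
Index 9: author = 2

Answer: cursor 2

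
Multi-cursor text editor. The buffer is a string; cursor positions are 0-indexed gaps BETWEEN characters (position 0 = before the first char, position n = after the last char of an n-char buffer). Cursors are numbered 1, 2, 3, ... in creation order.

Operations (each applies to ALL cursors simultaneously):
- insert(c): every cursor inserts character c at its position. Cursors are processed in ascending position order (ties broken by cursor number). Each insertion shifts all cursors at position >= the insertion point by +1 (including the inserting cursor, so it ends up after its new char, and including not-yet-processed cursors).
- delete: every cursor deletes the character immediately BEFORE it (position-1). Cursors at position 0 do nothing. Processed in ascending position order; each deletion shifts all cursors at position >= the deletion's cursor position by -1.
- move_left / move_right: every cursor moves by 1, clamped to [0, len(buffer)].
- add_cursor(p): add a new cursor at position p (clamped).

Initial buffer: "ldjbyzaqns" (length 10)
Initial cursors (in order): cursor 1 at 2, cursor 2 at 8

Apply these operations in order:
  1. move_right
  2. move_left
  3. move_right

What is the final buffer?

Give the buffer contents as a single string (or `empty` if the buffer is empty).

Answer: ldjbyzaqns

Derivation:
After op 1 (move_right): buffer="ldjbyzaqns" (len 10), cursors c1@3 c2@9, authorship ..........
After op 2 (move_left): buffer="ldjbyzaqns" (len 10), cursors c1@2 c2@8, authorship ..........
After op 3 (move_right): buffer="ldjbyzaqns" (len 10), cursors c1@3 c2@9, authorship ..........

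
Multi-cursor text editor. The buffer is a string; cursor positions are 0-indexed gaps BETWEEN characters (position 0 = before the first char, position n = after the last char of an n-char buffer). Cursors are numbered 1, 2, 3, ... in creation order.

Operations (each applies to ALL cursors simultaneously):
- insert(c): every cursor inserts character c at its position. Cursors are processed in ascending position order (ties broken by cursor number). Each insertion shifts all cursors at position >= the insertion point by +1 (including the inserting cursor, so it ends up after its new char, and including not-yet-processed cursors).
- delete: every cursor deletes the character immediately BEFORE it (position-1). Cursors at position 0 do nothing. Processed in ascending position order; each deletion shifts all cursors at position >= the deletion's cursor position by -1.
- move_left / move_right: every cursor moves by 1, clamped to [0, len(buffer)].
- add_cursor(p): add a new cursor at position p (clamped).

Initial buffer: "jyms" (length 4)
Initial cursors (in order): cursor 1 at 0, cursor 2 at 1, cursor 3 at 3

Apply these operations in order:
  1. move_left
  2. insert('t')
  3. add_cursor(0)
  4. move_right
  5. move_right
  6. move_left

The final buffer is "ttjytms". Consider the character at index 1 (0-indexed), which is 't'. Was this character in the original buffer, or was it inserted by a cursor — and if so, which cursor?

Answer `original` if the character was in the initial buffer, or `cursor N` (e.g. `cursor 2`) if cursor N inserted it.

Answer: cursor 2

Derivation:
After op 1 (move_left): buffer="jyms" (len 4), cursors c1@0 c2@0 c3@2, authorship ....
After op 2 (insert('t')): buffer="ttjytms" (len 7), cursors c1@2 c2@2 c3@5, authorship 12..3..
After op 3 (add_cursor(0)): buffer="ttjytms" (len 7), cursors c4@0 c1@2 c2@2 c3@5, authorship 12..3..
After op 4 (move_right): buffer="ttjytms" (len 7), cursors c4@1 c1@3 c2@3 c3@6, authorship 12..3..
After op 5 (move_right): buffer="ttjytms" (len 7), cursors c4@2 c1@4 c2@4 c3@7, authorship 12..3..
After op 6 (move_left): buffer="ttjytms" (len 7), cursors c4@1 c1@3 c2@3 c3@6, authorship 12..3..
Authorship (.=original, N=cursor N): 1 2 . . 3 . .
Index 1: author = 2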